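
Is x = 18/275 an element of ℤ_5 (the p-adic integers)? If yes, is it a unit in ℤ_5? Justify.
x ∉ ℤ_5 (v_5(x) = -2 < 0)

ℤ_5 = {x ∈ ℚ_5 : v_5(x) ≥ 0} and ℤ_5^× = {x ∈ ℤ_5 : v_5(x) = 0}. Here v_5(18/275) = v_5(num) − v_5(den) = -2; compare against these criteria.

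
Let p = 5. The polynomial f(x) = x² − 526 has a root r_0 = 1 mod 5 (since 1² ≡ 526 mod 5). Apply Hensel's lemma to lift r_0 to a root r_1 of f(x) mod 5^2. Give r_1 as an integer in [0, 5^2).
r_1 = 1 (mod 25)

Hensel's recurrence: r_{i+1} = r_i − f(r_i)·(f′(r_i))^{-1} mod 5^{i+2}, with f′(x) = 2x. Iterate:
  r_0 = 1 (mod 5)
  r_1 = 1 (mod 25)
Final: r_1 = 1, and one checks f(r_1) ≡ 0 mod 5^2.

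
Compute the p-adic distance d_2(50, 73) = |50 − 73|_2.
d_2(50, 73) = 1

Step 1 — x − y = 50 − 73 = -23. Step 2 — v_2(-23) = 0 (factor: -23 = −(2^0 · 23); the sign does not affect v_p). Step 3 — |x − y|_2 = 2^{0} = 1.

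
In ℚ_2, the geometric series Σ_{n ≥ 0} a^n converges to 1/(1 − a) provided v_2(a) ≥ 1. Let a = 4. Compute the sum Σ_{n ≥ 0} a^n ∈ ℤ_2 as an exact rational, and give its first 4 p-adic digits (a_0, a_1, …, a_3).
Σ a^n = 1/(1 − a) = -1/3;  first 4 digits = (1, 0, 1, 0)

v_2(a) = 2 ≥ 1, so the series converges in ℤ_2 to 1/(1 − a) = 1/(1 − 4) = -1/3. Expand this rational in ℤ_2: compute digits iteratively via d_i = x_i mod 2, x_{i+1} = (x_i − d_i)/2. The first 4 digits are (1, 0, 1, 0).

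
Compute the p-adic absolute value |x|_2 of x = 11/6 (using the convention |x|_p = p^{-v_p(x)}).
|11/6|_2 = 2

Step 1 — compute v_2(x) by factoring powers of 2 out of the numerator and denominator: v_2(11/6) = -1. Step 2 — apply |x|_p = p^{-v_p(x)} = 2^{1} = 2.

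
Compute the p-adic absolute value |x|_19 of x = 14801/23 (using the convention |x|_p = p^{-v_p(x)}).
|14801/23|_19 = 1/361

Step 1 — compute v_19(x) by factoring powers of 19 out of the numerator and denominator: v_19(14801/23) = 2. Step 2 — apply |x|_p = p^{-v_p(x)} = 19^{-2} = 1/361.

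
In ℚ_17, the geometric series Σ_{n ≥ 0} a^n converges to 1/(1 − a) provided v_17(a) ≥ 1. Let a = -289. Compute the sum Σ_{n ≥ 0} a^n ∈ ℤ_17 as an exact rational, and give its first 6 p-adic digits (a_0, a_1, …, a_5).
Σ a^n = 1/(1 − a) = 1/290;  first 6 digits = (1, 0, 16, 16, 0, 0)

v_17(a) = 2 ≥ 1, so the series converges in ℤ_17 to 1/(1 − a) = 1/(1 − (-289)) = 1/290. Expand this rational in ℤ_17: compute digits iteratively via d_i = x_i mod 17, x_{i+1} = (x_i − d_i)/17. The first 6 digits are (1, 0, 16, 16, 0, 0).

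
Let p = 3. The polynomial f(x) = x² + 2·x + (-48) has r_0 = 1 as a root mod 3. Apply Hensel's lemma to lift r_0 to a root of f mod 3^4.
r_3 = 73 (mod 81)

Hensel: r_{i+1} = r_i − f(r_i)·(f′(r_i))^{-1} mod 3^{i+2}, f′(x) = 2x + 2. Iterate:
  r_0 = 1 (mod 3)
  r_1 = 1 (mod 9)
  r_2 = 19 (mod 27)
  r_3 = 73 (mod 81)
Final: r = 73 satisfies f(r) ≡ 0 mod 3^4.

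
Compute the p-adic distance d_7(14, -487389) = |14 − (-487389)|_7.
d_7(14, -487389) = 1/16807

Step 1 — x − y = 14 − (-487389) = 487403. Step 2 — v_7(487403) = 5 (factor: 487403 = (7^5 · 29); the sign does not affect v_p). Step 3 — |x − y|_7 = 7^{-5} = 1/16807.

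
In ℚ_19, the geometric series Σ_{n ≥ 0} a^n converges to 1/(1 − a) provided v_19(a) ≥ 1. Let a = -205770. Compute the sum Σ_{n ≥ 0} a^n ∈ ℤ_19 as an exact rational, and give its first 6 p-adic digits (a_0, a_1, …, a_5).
Σ a^n = 1/(1 − a) = 1/205771;  first 6 digits = (1, 0, 0, 8, 17, 18)

v_19(a) = 3 ≥ 1, so the series converges in ℤ_19 to 1/(1 − a) = 1/(1 − (-205770)) = 1/205771. Expand this rational in ℤ_19: compute digits iteratively via d_i = x_i mod 19, x_{i+1} = (x_i − d_i)/19. The first 6 digits are (1, 0, 0, 8, 17, 18).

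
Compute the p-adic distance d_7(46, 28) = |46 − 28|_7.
d_7(46, 28) = 1

Step 1 — x − y = 46 − 28 = 18. Step 2 — v_7(18) = 0 (factor: 18 = (7^0 · 18); the sign does not affect v_p). Step 3 — |x − y|_7 = 7^{0} = 1.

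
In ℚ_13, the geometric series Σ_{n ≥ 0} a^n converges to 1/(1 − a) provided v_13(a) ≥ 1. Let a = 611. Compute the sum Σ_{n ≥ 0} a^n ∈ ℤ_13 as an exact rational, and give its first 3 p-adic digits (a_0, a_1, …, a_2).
Σ a^n = 1/(1 − a) = -1/610;  first 3 digits = (1, 8, 2)

v_13(a) = 1 ≥ 1, so the series converges in ℤ_13 to 1/(1 − a) = 1/(1 − 611) = -1/610. Expand this rational in ℤ_13: compute digits iteratively via d_i = x_i mod 13, x_{i+1} = (x_i − d_i)/13. The first 3 digits are (1, 8, 2).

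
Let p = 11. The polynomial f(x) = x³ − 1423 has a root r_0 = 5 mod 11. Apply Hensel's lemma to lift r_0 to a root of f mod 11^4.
r_3 = 9520 (mod 14641)

Hensel: r_{i+1} = r_i − f(r_i)/f′(r_i) mod 11^{i+2}, where f′(x) = 3x². Iterate:
  r_0 = 5 (mod 11)
  r_1 = 82 (mod 121)
  r_2 = 203 (mod 1331)
  r_3 = 9520 (mod 14641)
Final: r = 9520 with f(r) ≡ 0 mod 11^4.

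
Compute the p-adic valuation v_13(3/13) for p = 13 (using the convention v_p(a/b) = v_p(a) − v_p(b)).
v_13(3/13) = -1

Factor powers of 13 from the numerator and denominator of the reduced fraction: 3 = 13^0 · 3 and 13 = 13^1 · 1. Apply v_p(a/b) = v_p(a) − v_p(b): v_13(3/13) = 0 − 1 = -1.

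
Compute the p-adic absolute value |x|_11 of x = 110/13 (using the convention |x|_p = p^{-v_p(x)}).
|110/13|_11 = 1/11

Step 1 — compute v_11(x) by factoring powers of 11 out of the numerator and denominator: v_11(110/13) = 1. Step 2 — apply |x|_p = p^{-v_p(x)} = 11^{-1} = 1/11.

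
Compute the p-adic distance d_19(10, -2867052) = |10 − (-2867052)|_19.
d_19(10, -2867052) = 1/130321

Step 1 — x − y = 10 − (-2867052) = 2867062. Step 2 — v_19(2867062) = 4 (factor: 2867062 = (19^4 · 22); the sign does not affect v_p). Step 3 — |x − y|_19 = 19^{-4} = 1/130321.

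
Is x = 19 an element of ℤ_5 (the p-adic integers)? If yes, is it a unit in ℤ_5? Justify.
x ∈ ℤ_5^× (unit); v_5(x) = 0

ℤ_5 = {x ∈ ℚ_5 : v_5(x) ≥ 0} and ℤ_5^× = {x ∈ ℤ_5 : v_5(x) = 0}. Here v_5(19) = v_5(num) − v_5(den) = 0; compare against these criteria.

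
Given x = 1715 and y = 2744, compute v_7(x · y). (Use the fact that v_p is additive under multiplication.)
v_7(4705960) = 6

v_p(x) = 3 (factor: 1715 = 7^3 · 5); v_p(y) = 3 (factor: 2744 = 7^3 · 8). Additivity: v_p(xy) = v_p(x) + v_p(y) = 3 + 3 = 6. (Direct check: xy = 4705960 = 7^6 · (40).)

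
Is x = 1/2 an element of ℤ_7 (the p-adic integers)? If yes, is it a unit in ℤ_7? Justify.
x ∈ ℤ_7^× (unit); v_7(x) = 0

ℤ_7 = {x ∈ ℚ_7 : v_7(x) ≥ 0} and ℤ_7^× = {x ∈ ℤ_7 : v_7(x) = 0}. Here v_7(1/2) = v_7(num) − v_7(den) = 0; compare against these criteria.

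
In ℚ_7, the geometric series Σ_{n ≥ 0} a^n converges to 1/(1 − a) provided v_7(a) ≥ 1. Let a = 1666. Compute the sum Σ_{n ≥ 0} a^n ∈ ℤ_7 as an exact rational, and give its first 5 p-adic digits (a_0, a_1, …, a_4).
Σ a^n = 1/(1 − a) = -1/1665;  first 5 digits = (1, 0, 6, 4, 1)

v_7(a) = 2 ≥ 1, so the series converges in ℤ_7 to 1/(1 − a) = 1/(1 − 1666) = -1/1665. Expand this rational in ℤ_7: compute digits iteratively via d_i = x_i mod 7, x_{i+1} = (x_i − d_i)/7. The first 5 digits are (1, 0, 6, 4, 1).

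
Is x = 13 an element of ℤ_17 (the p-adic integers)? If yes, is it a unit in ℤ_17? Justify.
x ∈ ℤ_17^× (unit); v_17(x) = 0

ℤ_17 = {x ∈ ℚ_17 : v_17(x) ≥ 0} and ℤ_17^× = {x ∈ ℤ_17 : v_17(x) = 0}. Here v_17(13) = v_17(num) − v_17(den) = 0; compare against these criteria.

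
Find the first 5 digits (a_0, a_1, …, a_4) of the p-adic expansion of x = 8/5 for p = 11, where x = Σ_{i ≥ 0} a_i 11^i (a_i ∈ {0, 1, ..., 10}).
(a_0, …, a_4) = (6, 4, 4, 4, 4)

v_11(8/5) = 0 (numerator and denominator both coprime to 11), so x ∈ ℤ_11^×. Compute digits iteratively via a_i = x_i mod 11, x_{i+1} = (x_i − a_i)/11, with x_0 = x:
  x_0 = 8/5;  a_0 = 6;  x_1 = (x_0 − 6)/11 = -2/5
  x_1 = -2/5;  a_1 = 4;  x_2 = (x_1 − 4)/11 = -2/5
  x_2 = -2/5;  a_2 = 4;  x_3 = (x_2 − 4)/11 = -2/5
  x_3 = -2/5;  a_3 = 4;  x_4 = (x_3 − 4)/11 = -2/5
  x_4 = -2/5;  a_4 = 4;  x_5 = (x_4 − 4)/11 = -2/5
Digits: (6, 4, 4, 4, 4).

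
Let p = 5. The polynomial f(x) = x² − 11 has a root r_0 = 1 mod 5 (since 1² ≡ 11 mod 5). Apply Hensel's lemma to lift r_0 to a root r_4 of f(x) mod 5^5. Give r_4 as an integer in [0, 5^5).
r_4 = 56 (mod 3125)

Hensel's recurrence: r_{i+1} = r_i − f(r_i)·(f′(r_i))^{-1} mod 5^{i+2}, with f′(x) = 2x. Iterate:
  r_0 = 1 (mod 5)
  r_1 = 6 (mod 25)
  r_2 = 56 (mod 125)
  r_3 = 56 (mod 625)
  r_4 = 56 (mod 3125)
Final: r_4 = 56, and one checks f(r_4) ≡ 0 mod 5^5.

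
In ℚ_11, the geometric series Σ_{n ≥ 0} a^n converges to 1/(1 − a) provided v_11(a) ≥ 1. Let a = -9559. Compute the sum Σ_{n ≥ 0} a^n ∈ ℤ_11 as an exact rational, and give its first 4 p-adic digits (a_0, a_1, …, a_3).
Σ a^n = 1/(1 − a) = 1/9560;  first 4 digits = (1, 0, 9, 3)

v_11(a) = 2 ≥ 1, so the series converges in ℤ_11 to 1/(1 − a) = 1/(1 − (-9559)) = 1/9560. Expand this rational in ℤ_11: compute digits iteratively via d_i = x_i mod 11, x_{i+1} = (x_i − d_i)/11. The first 4 digits are (1, 0, 9, 3).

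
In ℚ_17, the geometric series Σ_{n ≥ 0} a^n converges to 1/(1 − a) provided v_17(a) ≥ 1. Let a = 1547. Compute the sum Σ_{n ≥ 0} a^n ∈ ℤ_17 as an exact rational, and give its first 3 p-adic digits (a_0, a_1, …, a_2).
Σ a^n = 1/(1 − a) = -1/1546;  first 3 digits = (1, 6, 7)

v_17(a) = 1 ≥ 1, so the series converges in ℤ_17 to 1/(1 − a) = 1/(1 − 1547) = -1/1546. Expand this rational in ℤ_17: compute digits iteratively via d_i = x_i mod 17, x_{i+1} = (x_i − d_i)/17. The first 3 digits are (1, 6, 7).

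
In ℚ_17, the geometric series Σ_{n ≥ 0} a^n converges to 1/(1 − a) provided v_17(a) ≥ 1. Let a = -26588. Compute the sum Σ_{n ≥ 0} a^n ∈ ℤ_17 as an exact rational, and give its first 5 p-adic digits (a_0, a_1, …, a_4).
Σ a^n = 1/(1 − a) = 1/26589;  first 5 digits = (1, 0, 10, 11, 14)

v_17(a) = 2 ≥ 1, so the series converges in ℤ_17 to 1/(1 − a) = 1/(1 − (-26588)) = 1/26589. Expand this rational in ℤ_17: compute digits iteratively via d_i = x_i mod 17, x_{i+1} = (x_i − d_i)/17. The first 5 digits are (1, 0, 10, 11, 14).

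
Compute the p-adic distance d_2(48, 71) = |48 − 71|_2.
d_2(48, 71) = 1

Step 1 — x − y = 48 − 71 = -23. Step 2 — v_2(-23) = 0 (factor: -23 = −(2^0 · 23); the sign does not affect v_p). Step 3 — |x − y|_2 = 2^{0} = 1.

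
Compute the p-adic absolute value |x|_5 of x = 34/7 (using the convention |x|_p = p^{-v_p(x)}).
|34/7|_5 = 1

Step 1 — compute v_5(x) by factoring powers of 5 out of the numerator and denominator: v_5(34/7) = 0. Step 2 — apply |x|_p = p^{-v_p(x)} = 5^{0} = 1.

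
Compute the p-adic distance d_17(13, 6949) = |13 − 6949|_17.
d_17(13, 6949) = 1/289

Step 1 — x − y = 13 − 6949 = -6936. Step 2 — v_17(-6936) = 2 (factor: -6936 = −(17^2 · 24); the sign does not affect v_p). Step 3 — |x − y|_17 = 17^{-2} = 1/289.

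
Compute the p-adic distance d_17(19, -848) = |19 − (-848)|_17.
d_17(19, -848) = 1/289

Step 1 — x − y = 19 − (-848) = 867. Step 2 — v_17(867) = 2 (factor: 867 = (17^2 · 3); the sign does not affect v_p). Step 3 — |x − y|_17 = 17^{-2} = 1/289.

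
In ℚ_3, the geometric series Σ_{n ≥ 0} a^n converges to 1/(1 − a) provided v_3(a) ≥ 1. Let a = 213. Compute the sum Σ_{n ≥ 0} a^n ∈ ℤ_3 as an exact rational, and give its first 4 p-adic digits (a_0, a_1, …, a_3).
Σ a^n = 1/(1 − a) = -1/212;  first 4 digits = (1, 2, 0, 1)

v_3(a) = 1 ≥ 1, so the series converges in ℤ_3 to 1/(1 − a) = 1/(1 − 213) = -1/212. Expand this rational in ℤ_3: compute digits iteratively via d_i = x_i mod 3, x_{i+1} = (x_i − d_i)/3. The first 4 digits are (1, 2, 0, 1).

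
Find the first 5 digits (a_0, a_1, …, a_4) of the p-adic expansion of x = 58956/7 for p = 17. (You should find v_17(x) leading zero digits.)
(a_0, …, a_4) = (0, 0, 0, 9, 2)

v_17(58956/7) = 3, so a_0 = ... = a_2 = 0. Factor out: x = 17^3 · u with u = 12/7 a unit in ℤ_17. Expand u iteratively via a_{v+i} = u_i mod 17, u_{i+1} = (u_i − a_{v+i})/17:
  u_0 = 12/7;  a_3 = 9;  u_1 = (u_0 − 9)/17 = -3/7
  u_1 = -3/7;  a_4 = 2;  u_2 = (u_1 − 2)/17 = -1/7
Digits: (0, 0, 0, 9, 2).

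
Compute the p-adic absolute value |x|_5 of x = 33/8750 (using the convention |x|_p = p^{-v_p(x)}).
|33/8750|_5 = 625

Step 1 — compute v_5(x) by factoring powers of 5 out of the numerator and denominator: v_5(33/8750) = -4. Step 2 — apply |x|_p = p^{-v_p(x)} = 5^{4} = 625.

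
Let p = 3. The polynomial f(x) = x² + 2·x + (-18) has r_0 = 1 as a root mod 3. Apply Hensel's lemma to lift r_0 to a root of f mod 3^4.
r_3 = 70 (mod 81)

Hensel: r_{i+1} = r_i − f(r_i)·(f′(r_i))^{-1} mod 3^{i+2}, f′(x) = 2x + 2. Iterate:
  r_0 = 1 (mod 3)
  r_1 = 7 (mod 9)
  r_2 = 16 (mod 27)
  r_3 = 70 (mod 81)
Final: r = 70 satisfies f(r) ≡ 0 mod 3^4.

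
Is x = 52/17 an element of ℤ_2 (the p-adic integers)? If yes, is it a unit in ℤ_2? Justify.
x ∈ ℤ_2 but not a unit; v_2(x) = 2 > 0

ℤ_2 = {x ∈ ℚ_2 : v_2(x) ≥ 0} and ℤ_2^× = {x ∈ ℤ_2 : v_2(x) = 0}. Here v_2(52/17) = v_2(num) − v_2(den) = 2; compare against these criteria.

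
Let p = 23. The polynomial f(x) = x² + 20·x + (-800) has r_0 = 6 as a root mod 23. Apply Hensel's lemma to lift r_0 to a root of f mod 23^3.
r_2 = 12127 (mod 12167)

Hensel: r_{i+1} = r_i − f(r_i)·(f′(r_i))^{-1} mod 23^{i+2}, f′(x) = 2x + 20. Iterate:
  r_0 = 6 (mod 23)
  r_1 = 489 (mod 529)
  r_2 = 12127 (mod 12167)
Final: r = 12127 satisfies f(r) ≡ 0 mod 23^3.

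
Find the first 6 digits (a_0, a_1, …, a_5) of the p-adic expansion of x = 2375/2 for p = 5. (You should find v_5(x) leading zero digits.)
(a_0, …, a_5) = (0, 0, 0, 2, 4, 2)

v_5(2375/2) = 3, so a_0 = ... = a_2 = 0. Factor out: x = 5^3 · u with u = 19/2 a unit in ℤ_5. Expand u iteratively via a_{v+i} = u_i mod 5, u_{i+1} = (u_i − a_{v+i})/5:
  u_0 = 19/2;  a_3 = 2;  u_1 = (u_0 − 2)/5 = 3/2
  u_1 = 3/2;  a_4 = 4;  u_2 = (u_1 − 4)/5 = -1/2
  u_2 = -1/2;  a_5 = 2;  u_3 = (u_2 − 2)/5 = -1/2
Digits: (0, 0, 0, 2, 4, 2).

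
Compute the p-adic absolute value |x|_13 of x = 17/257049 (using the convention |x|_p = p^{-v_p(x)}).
|17/257049|_13 = 28561

Step 1 — compute v_13(x) by factoring powers of 13 out of the numerator and denominator: v_13(17/257049) = -4. Step 2 — apply |x|_p = p^{-v_p(x)} = 13^{4} = 28561.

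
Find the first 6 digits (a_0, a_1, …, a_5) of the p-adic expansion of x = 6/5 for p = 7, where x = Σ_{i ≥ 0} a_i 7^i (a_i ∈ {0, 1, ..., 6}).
(a_0, …, a_5) = (4, 1, 4, 5, 2, 1)

v_7(6/5) = 0 (numerator and denominator both coprime to 7), so x ∈ ℤ_7^×. Compute digits iteratively via a_i = x_i mod 7, x_{i+1} = (x_i − a_i)/7, with x_0 = x:
  x_0 = 6/5;  a_0 = 4;  x_1 = (x_0 − 4)/7 = -2/5
  x_1 = -2/5;  a_1 = 1;  x_2 = (x_1 − 1)/7 = -1/5
  x_2 = -1/5;  a_2 = 4;  x_3 = (x_2 − 4)/7 = -3/5
  x_3 = -3/5;  a_3 = 5;  x_4 = (x_3 − 5)/7 = -4/5
  x_4 = -4/5;  a_4 = 2;  x_5 = (x_4 − 2)/7 = -2/5
  x_5 = -2/5;  a_5 = 1;  x_6 = (x_5 − 1)/7 = -1/5
Digits: (4, 1, 4, 5, 2, 1).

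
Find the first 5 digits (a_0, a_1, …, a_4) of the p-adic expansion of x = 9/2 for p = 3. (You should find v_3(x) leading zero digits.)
(a_0, …, a_4) = (0, 0, 2, 1, 1)

v_3(9/2) = 2, so a_0 = ... = a_1 = 0. Factor out: x = 3^2 · u with u = 1/2 a unit in ℤ_3. Expand u iteratively via a_{v+i} = u_i mod 3, u_{i+1} = (u_i − a_{v+i})/3:
  u_0 = 1/2;  a_2 = 2;  u_1 = (u_0 − 2)/3 = -1/2
  u_1 = -1/2;  a_3 = 1;  u_2 = (u_1 − 1)/3 = -1/2
  u_2 = -1/2;  a_4 = 1;  u_3 = (u_2 − 1)/3 = -1/2
Digits: (0, 0, 2, 1, 1).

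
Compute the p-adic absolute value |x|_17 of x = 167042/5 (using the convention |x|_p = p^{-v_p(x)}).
|167042/5|_17 = 1/83521

Step 1 — compute v_17(x) by factoring powers of 17 out of the numerator and denominator: v_17(167042/5) = 4. Step 2 — apply |x|_p = p^{-v_p(x)} = 17^{-4} = 1/83521.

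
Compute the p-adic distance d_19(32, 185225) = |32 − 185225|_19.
d_19(32, 185225) = 1/6859

Step 1 — x − y = 32 − 185225 = -185193. Step 2 — v_19(-185193) = 3 (factor: -185193 = −(19^3 · 27); the sign does not affect v_p). Step 3 — |x − y|_19 = 19^{-3} = 1/6859.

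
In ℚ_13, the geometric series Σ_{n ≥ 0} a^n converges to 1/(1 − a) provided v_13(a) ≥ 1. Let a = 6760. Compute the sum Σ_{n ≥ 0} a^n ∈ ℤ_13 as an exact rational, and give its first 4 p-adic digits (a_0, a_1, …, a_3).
Σ a^n = 1/(1 − a) = -1/6759;  first 4 digits = (1, 0, 1, 3)

v_13(a) = 2 ≥ 1, so the series converges in ℤ_13 to 1/(1 − a) = 1/(1 − 6760) = -1/6759. Expand this rational in ℤ_13: compute digits iteratively via d_i = x_i mod 13, x_{i+1} = (x_i − d_i)/13. The first 4 digits are (1, 0, 1, 3).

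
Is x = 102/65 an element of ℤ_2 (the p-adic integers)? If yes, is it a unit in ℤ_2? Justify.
x ∈ ℤ_2 but not a unit; v_2(x) = 1 > 0

ℤ_2 = {x ∈ ℚ_2 : v_2(x) ≥ 0} and ℤ_2^× = {x ∈ ℤ_2 : v_2(x) = 0}. Here v_2(102/65) = v_2(num) − v_2(den) = 1; compare against these criteria.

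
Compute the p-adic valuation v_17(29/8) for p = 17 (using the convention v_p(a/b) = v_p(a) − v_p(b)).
v_17(29/8) = 0

Factor powers of 17 from the numerator and denominator of the reduced fraction: 29 = 17^0 · 29 and 8 = 17^0 · 8. Apply v_p(a/b) = v_p(a) − v_p(b): v_17(29/8) = 0 − 0 = 0.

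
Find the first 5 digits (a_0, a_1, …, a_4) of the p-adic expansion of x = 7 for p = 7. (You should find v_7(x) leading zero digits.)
(a_0, …, a_4) = (0, 1, 0, 0, 0)

v_7(7) = 1, so a_0 = ... = a_0 = 0. Factor out: x = 7^1 · u with u = 1 a unit in ℤ_7. Expand u iteratively via a_{v+i} = u_i mod 7, u_{i+1} = (u_i − a_{v+i})/7:
  u_0 = 1;  a_1 = 1;  u_1 = (u_0 − 1)/7 = 0
  u_1 = 0;  a_2 = 0;  u_2 = (u_1 − 0)/7 = 0
  u_2 = 0;  a_3 = 0;  u_3 = (u_2 − 0)/7 = 0
  u_3 = 0;  a_4 = 0;  u_4 = (u_3 − 0)/7 = 0
Digits: (0, 1, 0, 0, 0).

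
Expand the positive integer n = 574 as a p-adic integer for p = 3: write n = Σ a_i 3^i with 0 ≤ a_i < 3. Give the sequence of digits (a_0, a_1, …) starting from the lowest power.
(a_0, a_1, …) = (1, 2, 0, 0, 1, 2)

Repeated division by 3 gives the digits low-to-high: 574 = 1 + 2·3^1 + 1·3^4 + 2·3^5. Digit sequence: (1, 2, 0, 0, 1, 2).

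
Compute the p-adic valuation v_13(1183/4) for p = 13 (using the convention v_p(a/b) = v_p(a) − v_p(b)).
v_13(1183/4) = 2

Factor powers of 13 from the numerator and denominator of the reduced fraction: 1183 = 13^2 · 7 and 4 = 13^0 · 4. Apply v_p(a/b) = v_p(a) − v_p(b): v_13(1183/4) = 2 − 0 = 2.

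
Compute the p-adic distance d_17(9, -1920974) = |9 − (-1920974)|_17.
d_17(9, -1920974) = 1/83521

Step 1 — x − y = 9 − (-1920974) = 1920983. Step 2 — v_17(1920983) = 4 (factor: 1920983 = (17^4 · 23); the sign does not affect v_p). Step 3 — |x − y|_17 = 17^{-4} = 1/83521.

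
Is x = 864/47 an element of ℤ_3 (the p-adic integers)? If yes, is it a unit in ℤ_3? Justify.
x ∈ ℤ_3 but not a unit; v_3(x) = 3 > 0

ℤ_3 = {x ∈ ℚ_3 : v_3(x) ≥ 0} and ℤ_3^× = {x ∈ ℤ_3 : v_3(x) = 0}. Here v_3(864/47) = v_3(num) − v_3(den) = 3; compare against these criteria.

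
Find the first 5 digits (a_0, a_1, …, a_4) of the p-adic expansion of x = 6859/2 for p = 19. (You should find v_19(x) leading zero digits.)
(a_0, …, a_4) = (0, 0, 0, 10, 9)

v_19(6859/2) = 3, so a_0 = ... = a_2 = 0. Factor out: x = 19^3 · u with u = 1/2 a unit in ℤ_19. Expand u iteratively via a_{v+i} = u_i mod 19, u_{i+1} = (u_i − a_{v+i})/19:
  u_0 = 1/2;  a_3 = 10;  u_1 = (u_0 − 10)/19 = -1/2
  u_1 = -1/2;  a_4 = 9;  u_2 = (u_1 − 9)/19 = -1/2
Digits: (0, 0, 0, 10, 9).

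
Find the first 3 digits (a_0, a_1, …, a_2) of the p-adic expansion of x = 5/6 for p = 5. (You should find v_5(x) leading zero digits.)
(a_0, …, a_2) = (0, 1, 4)

v_5(5/6) = 1, so a_0 = ... = a_0 = 0. Factor out: x = 5^1 · u with u = 1/6 a unit in ℤ_5. Expand u iteratively via a_{v+i} = u_i mod 5, u_{i+1} = (u_i − a_{v+i})/5:
  u_0 = 1/6;  a_1 = 1;  u_1 = (u_0 − 1)/5 = -1/6
  u_1 = -1/6;  a_2 = 4;  u_2 = (u_1 − 4)/5 = -5/6
Digits: (0, 1, 4).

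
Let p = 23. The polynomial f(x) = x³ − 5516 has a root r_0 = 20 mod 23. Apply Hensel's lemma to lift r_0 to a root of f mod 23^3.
r_2 = 9450 (mod 12167)

Hensel: r_{i+1} = r_i − f(r_i)/f′(r_i) mod 23^{i+2}, where f′(x) = 3x². Iterate:
  r_0 = 20 (mod 23)
  r_1 = 457 (mod 529)
  r_2 = 9450 (mod 12167)
Final: r = 9450 with f(r) ≡ 0 mod 23^3.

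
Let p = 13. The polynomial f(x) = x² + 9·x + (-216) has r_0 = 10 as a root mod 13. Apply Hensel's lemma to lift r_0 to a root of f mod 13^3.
r_2 = 244 (mod 2197)

Hensel: r_{i+1} = r_i − f(r_i)·(f′(r_i))^{-1} mod 13^{i+2}, f′(x) = 2x + 9. Iterate:
  r_0 = 10 (mod 13)
  r_1 = 75 (mod 169)
  r_2 = 244 (mod 2197)
Final: r = 244 satisfies f(r) ≡ 0 mod 13^3.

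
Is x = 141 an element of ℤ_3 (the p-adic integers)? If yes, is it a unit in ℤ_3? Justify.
x ∈ ℤ_3 but not a unit; v_3(x) = 1 > 0

ℤ_3 = {x ∈ ℚ_3 : v_3(x) ≥ 0} and ℤ_3^× = {x ∈ ℤ_3 : v_3(x) = 0}. Here v_3(141) = v_3(num) − v_3(den) = 1; compare against these criteria.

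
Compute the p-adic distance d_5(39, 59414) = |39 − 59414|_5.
d_5(39, 59414) = 1/3125

Step 1 — x − y = 39 − 59414 = -59375. Step 2 — v_5(-59375) = 5 (factor: -59375 = −(5^5 · 19); the sign does not affect v_p). Step 3 — |x − y|_5 = 5^{-5} = 1/3125.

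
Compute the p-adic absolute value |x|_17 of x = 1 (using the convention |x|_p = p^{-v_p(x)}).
|1|_17 = 1

Step 1 — compute v_17(x) by factoring powers of 17 out of the numerator and denominator: v_17(1) = 0. Step 2 — apply |x|_p = p^{-v_p(x)} = 17^{0} = 1.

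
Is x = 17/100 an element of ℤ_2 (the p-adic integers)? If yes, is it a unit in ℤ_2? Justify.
x ∉ ℤ_2 (v_2(x) = -2 < 0)

ℤ_2 = {x ∈ ℚ_2 : v_2(x) ≥ 0} and ℤ_2^× = {x ∈ ℤ_2 : v_2(x) = 0}. Here v_2(17/100) = v_2(num) − v_2(den) = -2; compare against these criteria.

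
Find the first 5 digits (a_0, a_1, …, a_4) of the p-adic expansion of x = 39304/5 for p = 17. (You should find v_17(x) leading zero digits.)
(a_0, …, a_4) = (0, 0, 0, 5, 10)

v_17(39304/5) = 3, so a_0 = ... = a_2 = 0. Factor out: x = 17^3 · u with u = 8/5 a unit in ℤ_17. Expand u iteratively via a_{v+i} = u_i mod 17, u_{i+1} = (u_i − a_{v+i})/17:
  u_0 = 8/5;  a_3 = 5;  u_1 = (u_0 − 5)/17 = -1/5
  u_1 = -1/5;  a_4 = 10;  u_2 = (u_1 − 10)/17 = -3/5
Digits: (0, 0, 0, 5, 10).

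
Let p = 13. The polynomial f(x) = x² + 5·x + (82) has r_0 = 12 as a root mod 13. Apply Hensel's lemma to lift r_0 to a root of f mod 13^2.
r_1 = 142 (mod 169)

Hensel: r_{i+1} = r_i − f(r_i)·(f′(r_i))^{-1} mod 13^{i+2}, f′(x) = 2x + 5. Iterate:
  r_0 = 12 (mod 13)
  r_1 = 142 (mod 169)
Final: r = 142 satisfies f(r) ≡ 0 mod 13^2.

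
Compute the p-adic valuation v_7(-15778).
v_7(-15778) = 3

v_7(n) is the largest exponent k such that 7^k divides n. Factor out: -15778 = -7^3 · 46. (Sign doesn't affect v_p.) So v_7(-15778) = 3.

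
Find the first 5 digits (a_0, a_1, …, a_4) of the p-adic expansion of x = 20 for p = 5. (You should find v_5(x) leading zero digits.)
(a_0, …, a_4) = (0, 4, 0, 0, 0)

v_5(20) = 1, so a_0 = ... = a_0 = 0. Factor out: x = 5^1 · u with u = 4 a unit in ℤ_5. Expand u iteratively via a_{v+i} = u_i mod 5, u_{i+1} = (u_i − a_{v+i})/5:
  u_0 = 4;  a_1 = 4;  u_1 = (u_0 − 4)/5 = 0
  u_1 = 0;  a_2 = 0;  u_2 = (u_1 − 0)/5 = 0
  u_2 = 0;  a_3 = 0;  u_3 = (u_2 − 0)/5 = 0
  u_3 = 0;  a_4 = 0;  u_4 = (u_3 − 0)/5 = 0
Digits: (0, 4, 0, 0, 0).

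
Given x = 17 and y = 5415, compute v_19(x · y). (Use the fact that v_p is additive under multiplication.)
v_19(92055) = 2

v_p(x) = 0 (factor: 17 = 19^0 · 17); v_p(y) = 2 (factor: 5415 = 19^2 · 15). Additivity: v_p(xy) = v_p(x) + v_p(y) = 0 + 2 = 2. (Direct check: xy = 92055 = 19^2 · (255).)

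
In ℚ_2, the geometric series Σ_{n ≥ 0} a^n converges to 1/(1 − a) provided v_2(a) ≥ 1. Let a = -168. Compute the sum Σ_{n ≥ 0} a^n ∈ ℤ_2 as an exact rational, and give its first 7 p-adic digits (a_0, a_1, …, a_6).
Σ a^n = 1/(1 − a) = 1/169;  first 7 digits = (1, 0, 0, 1, 1, 0, 0)

v_2(a) = 3 ≥ 1, so the series converges in ℤ_2 to 1/(1 − a) = 1/(1 − (-168)) = 1/169. Expand this rational in ℤ_2: compute digits iteratively via d_i = x_i mod 2, x_{i+1} = (x_i − d_i)/2. The first 7 digits are (1, 0, 0, 1, 1, 0, 0).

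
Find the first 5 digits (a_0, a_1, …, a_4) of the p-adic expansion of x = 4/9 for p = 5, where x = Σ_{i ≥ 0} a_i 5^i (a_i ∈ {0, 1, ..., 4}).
(a_0, …, a_4) = (1, 1, 2, 4, 3)

v_5(4/9) = 0 (numerator and denominator both coprime to 5), so x ∈ ℤ_5^×. Compute digits iteratively via a_i = x_i mod 5, x_{i+1} = (x_i − a_i)/5, with x_0 = x:
  x_0 = 4/9;  a_0 = 1;  x_1 = (x_0 − 1)/5 = -1/9
  x_1 = -1/9;  a_1 = 1;  x_2 = (x_1 − 1)/5 = -2/9
  x_2 = -2/9;  a_2 = 2;  x_3 = (x_2 − 2)/5 = -4/9
  x_3 = -4/9;  a_3 = 4;  x_4 = (x_3 − 4)/5 = -8/9
  x_4 = -8/9;  a_4 = 3;  x_5 = (x_4 − 3)/5 = -7/9
Digits: (1, 1, 2, 4, 3).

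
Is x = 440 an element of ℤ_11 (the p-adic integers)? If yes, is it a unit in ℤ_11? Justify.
x ∈ ℤ_11 but not a unit; v_11(x) = 1 > 0

ℤ_11 = {x ∈ ℚ_11 : v_11(x) ≥ 0} and ℤ_11^× = {x ∈ ℤ_11 : v_11(x) = 0}. Here v_11(440) = v_11(num) − v_11(den) = 1; compare against these criteria.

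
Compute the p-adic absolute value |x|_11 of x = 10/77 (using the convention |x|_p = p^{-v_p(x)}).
|10/77|_11 = 11

Step 1 — compute v_11(x) by factoring powers of 11 out of the numerator and denominator: v_11(10/77) = -1. Step 2 — apply |x|_p = p^{-v_p(x)} = 11^{1} = 11.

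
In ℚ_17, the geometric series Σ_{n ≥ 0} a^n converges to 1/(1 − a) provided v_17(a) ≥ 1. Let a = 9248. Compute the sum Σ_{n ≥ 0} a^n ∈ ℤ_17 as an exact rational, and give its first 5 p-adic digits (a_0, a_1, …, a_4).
Σ a^n = 1/(1 − a) = -1/9247;  first 5 digits = (1, 0, 15, 1, 4)

v_17(a) = 2 ≥ 1, so the series converges in ℤ_17 to 1/(1 − a) = 1/(1 − 9248) = -1/9247. Expand this rational in ℤ_17: compute digits iteratively via d_i = x_i mod 17, x_{i+1} = (x_i − d_i)/17. The first 5 digits are (1, 0, 15, 1, 4).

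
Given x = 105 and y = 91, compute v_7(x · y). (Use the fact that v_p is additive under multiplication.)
v_7(9555) = 2

v_p(x) = 1 (factor: 105 = 7^1 · 15); v_p(y) = 1 (factor: 91 = 7^1 · 13). Additivity: v_p(xy) = v_p(x) + v_p(y) = 1 + 1 = 2. (Direct check: xy = 9555 = 7^2 · (195).)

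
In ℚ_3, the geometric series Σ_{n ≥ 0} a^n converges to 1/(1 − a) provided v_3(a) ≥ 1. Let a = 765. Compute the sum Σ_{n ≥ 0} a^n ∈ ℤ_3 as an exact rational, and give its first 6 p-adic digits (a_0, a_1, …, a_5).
Σ a^n = 1/(1 − a) = -1/764;  first 6 digits = (1, 0, 1, 1, 1, 2)

v_3(a) = 2 ≥ 1, so the series converges in ℤ_3 to 1/(1 − a) = 1/(1 − 765) = -1/764. Expand this rational in ℤ_3: compute digits iteratively via d_i = x_i mod 3, x_{i+1} = (x_i − d_i)/3. The first 6 digits are (1, 0, 1, 1, 1, 2).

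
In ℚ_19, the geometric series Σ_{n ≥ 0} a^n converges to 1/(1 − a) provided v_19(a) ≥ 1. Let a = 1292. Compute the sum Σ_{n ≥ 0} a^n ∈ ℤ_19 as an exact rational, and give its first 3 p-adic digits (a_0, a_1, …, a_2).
Σ a^n = 1/(1 − a) = -1/1291;  first 3 digits = (1, 11, 10)

v_19(a) = 1 ≥ 1, so the series converges in ℤ_19 to 1/(1 − a) = 1/(1 − 1292) = -1/1291. Expand this rational in ℤ_19: compute digits iteratively via d_i = x_i mod 19, x_{i+1} = (x_i − d_i)/19. The first 3 digits are (1, 11, 10).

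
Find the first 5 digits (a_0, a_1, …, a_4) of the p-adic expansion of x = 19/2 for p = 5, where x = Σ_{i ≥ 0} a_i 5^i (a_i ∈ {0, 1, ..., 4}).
(a_0, …, a_4) = (2, 4, 2, 2, 2)

v_5(19/2) = 0 (numerator and denominator both coprime to 5), so x ∈ ℤ_5^×. Compute digits iteratively via a_i = x_i mod 5, x_{i+1} = (x_i − a_i)/5, with x_0 = x:
  x_0 = 19/2;  a_0 = 2;  x_1 = (x_0 − 2)/5 = 3/2
  x_1 = 3/2;  a_1 = 4;  x_2 = (x_1 − 4)/5 = -1/2
  x_2 = -1/2;  a_2 = 2;  x_3 = (x_2 − 2)/5 = -1/2
  x_3 = -1/2;  a_3 = 2;  x_4 = (x_3 − 2)/5 = -1/2
  x_4 = -1/2;  a_4 = 2;  x_5 = (x_4 − 2)/5 = -1/2
Digits: (2, 4, 2, 2, 2).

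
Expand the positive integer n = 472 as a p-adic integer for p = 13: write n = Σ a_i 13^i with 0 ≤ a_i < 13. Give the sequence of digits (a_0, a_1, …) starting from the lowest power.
(a_0, a_1, …) = (4, 10, 2)

Repeated division by 13 gives the digits low-to-high: 472 = 4 + 10·13^1 + 2·13^2. Digit sequence: (4, 10, 2).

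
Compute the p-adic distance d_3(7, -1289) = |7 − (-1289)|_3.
d_3(7, -1289) = 1/81

Step 1 — x − y = 7 − (-1289) = 1296. Step 2 — v_3(1296) = 4 (factor: 1296 = (3^4 · 16); the sign does not affect v_p). Step 3 — |x − y|_3 = 3^{-4} = 1/81.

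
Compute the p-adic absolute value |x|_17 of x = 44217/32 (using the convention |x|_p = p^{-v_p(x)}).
|44217/32|_17 = 1/4913

Step 1 — compute v_17(x) by factoring powers of 17 out of the numerator and denominator: v_17(44217/32) = 3. Step 2 — apply |x|_p = p^{-v_p(x)} = 17^{-3} = 1/4913.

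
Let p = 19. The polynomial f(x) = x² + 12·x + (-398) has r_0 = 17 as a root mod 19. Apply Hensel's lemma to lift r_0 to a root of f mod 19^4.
r_3 = 80463 (mod 130321)

Hensel: r_{i+1} = r_i − f(r_i)·(f′(r_i))^{-1} mod 19^{i+2}, f′(x) = 2x + 12. Iterate:
  r_0 = 17 (mod 19)
  r_1 = 321 (mod 361)
  r_2 = 5014 (mod 6859)
  r_3 = 80463 (mod 130321)
Final: r = 80463 satisfies f(r) ≡ 0 mod 19^4.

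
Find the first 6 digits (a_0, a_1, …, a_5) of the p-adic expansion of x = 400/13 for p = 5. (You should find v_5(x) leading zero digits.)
(a_0, …, a_5) = (0, 0, 2, 1, 4, 3)

v_5(400/13) = 2, so a_0 = ... = a_1 = 0. Factor out: x = 5^2 · u with u = 16/13 a unit in ℤ_5. Expand u iteratively via a_{v+i} = u_i mod 5, u_{i+1} = (u_i − a_{v+i})/5:
  u_0 = 16/13;  a_2 = 2;  u_1 = (u_0 − 2)/5 = -2/13
  u_1 = -2/13;  a_3 = 1;  u_2 = (u_1 − 1)/5 = -3/13
  u_2 = -3/13;  a_4 = 4;  u_3 = (u_2 − 4)/5 = -11/13
  u_3 = -11/13;  a_5 = 3;  u_4 = (u_3 − 3)/5 = -10/13
Digits: (0, 0, 2, 1, 4, 3).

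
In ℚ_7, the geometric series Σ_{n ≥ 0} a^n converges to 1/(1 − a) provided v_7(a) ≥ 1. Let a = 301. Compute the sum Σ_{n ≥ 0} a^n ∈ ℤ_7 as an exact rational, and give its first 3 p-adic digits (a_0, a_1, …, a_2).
Σ a^n = 1/(1 − a) = -1/300;  first 3 digits = (1, 1, 0)

v_7(a) = 1 ≥ 1, so the series converges in ℤ_7 to 1/(1 − a) = 1/(1 − 301) = -1/300. Expand this rational in ℤ_7: compute digits iteratively via d_i = x_i mod 7, x_{i+1} = (x_i − d_i)/7. The first 3 digits are (1, 1, 0).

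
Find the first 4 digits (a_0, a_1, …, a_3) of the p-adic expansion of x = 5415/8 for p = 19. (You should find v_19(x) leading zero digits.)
(a_0, …, a_3) = (0, 0, 9, 2)

v_19(5415/8) = 2, so a_0 = ... = a_1 = 0. Factor out: x = 19^2 · u with u = 15/8 a unit in ℤ_19. Expand u iteratively via a_{v+i} = u_i mod 19, u_{i+1} = (u_i − a_{v+i})/19:
  u_0 = 15/8;  a_2 = 9;  u_1 = (u_0 − 9)/19 = -3/8
  u_1 = -3/8;  a_3 = 2;  u_2 = (u_1 − 2)/19 = -1/8
Digits: (0, 0, 9, 2).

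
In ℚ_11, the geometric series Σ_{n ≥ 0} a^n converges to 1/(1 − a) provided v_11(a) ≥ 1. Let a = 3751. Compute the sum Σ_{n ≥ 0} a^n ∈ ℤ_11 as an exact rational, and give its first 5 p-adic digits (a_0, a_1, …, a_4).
Σ a^n = 1/(1 − a) = -1/3750;  first 5 digits = (1, 0, 9, 2, 4)

v_11(a) = 2 ≥ 1, so the series converges in ℤ_11 to 1/(1 − a) = 1/(1 − 3751) = -1/3750. Expand this rational in ℤ_11: compute digits iteratively via d_i = x_i mod 11, x_{i+1} = (x_i − d_i)/11. The first 5 digits are (1, 0, 9, 2, 4).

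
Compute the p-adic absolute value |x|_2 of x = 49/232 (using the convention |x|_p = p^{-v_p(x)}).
|49/232|_2 = 8

Step 1 — compute v_2(x) by factoring powers of 2 out of the numerator and denominator: v_2(49/232) = -3. Step 2 — apply |x|_p = p^{-v_p(x)} = 2^{3} = 8.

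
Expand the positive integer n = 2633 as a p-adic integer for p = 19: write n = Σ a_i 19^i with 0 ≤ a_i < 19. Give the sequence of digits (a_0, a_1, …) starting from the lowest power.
(a_0, a_1, …) = (11, 5, 7)

Repeated division by 19 gives the digits low-to-high: 2633 = 11 + 5·19^1 + 7·19^2. Digit sequence: (11, 5, 7).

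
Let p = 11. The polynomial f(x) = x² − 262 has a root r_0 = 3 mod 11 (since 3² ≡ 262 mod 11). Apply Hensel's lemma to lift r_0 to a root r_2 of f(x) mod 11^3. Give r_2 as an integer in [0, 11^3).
r_2 = 630 (mod 1331)

Hensel's recurrence: r_{i+1} = r_i − f(r_i)·(f′(r_i))^{-1} mod 11^{i+2}, with f′(x) = 2x. Iterate:
  r_0 = 3 (mod 11)
  r_1 = 25 (mod 121)
  r_2 = 630 (mod 1331)
Final: r_2 = 630, and one checks f(r_2) ≡ 0 mod 11^3.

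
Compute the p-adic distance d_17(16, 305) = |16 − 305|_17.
d_17(16, 305) = 1/289

Step 1 — x − y = 16 − 305 = -289. Step 2 — v_17(-289) = 2 (factor: -289 = −(17^2 · 1); the sign does not affect v_p). Step 3 — |x − y|_17 = 17^{-2} = 1/289.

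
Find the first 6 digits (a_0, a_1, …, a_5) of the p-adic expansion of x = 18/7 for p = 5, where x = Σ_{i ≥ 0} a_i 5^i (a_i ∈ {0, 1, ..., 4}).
(a_0, …, a_5) = (4, 4, 2, 3, 0, 2)

v_5(18/7) = 0 (numerator and denominator both coprime to 5), so x ∈ ℤ_5^×. Compute digits iteratively via a_i = x_i mod 5, x_{i+1} = (x_i − a_i)/5, with x_0 = x:
  x_0 = 18/7;  a_0 = 4;  x_1 = (x_0 − 4)/5 = -2/7
  x_1 = -2/7;  a_1 = 4;  x_2 = (x_1 − 4)/5 = -6/7
  x_2 = -6/7;  a_2 = 2;  x_3 = (x_2 − 2)/5 = -4/7
  x_3 = -4/7;  a_3 = 3;  x_4 = (x_3 − 3)/5 = -5/7
  x_4 = -5/7;  a_4 = 0;  x_5 = (x_4 − 0)/5 = -1/7
  x_5 = -1/7;  a_5 = 2;  x_6 = (x_5 − 2)/5 = -3/7
Digits: (4, 4, 2, 3, 0, 2).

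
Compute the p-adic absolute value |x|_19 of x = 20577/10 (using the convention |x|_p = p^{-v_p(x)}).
|20577/10|_19 = 1/6859

Step 1 — compute v_19(x) by factoring powers of 19 out of the numerator and denominator: v_19(20577/10) = 3. Step 2 — apply |x|_p = p^{-v_p(x)} = 19^{-3} = 1/6859.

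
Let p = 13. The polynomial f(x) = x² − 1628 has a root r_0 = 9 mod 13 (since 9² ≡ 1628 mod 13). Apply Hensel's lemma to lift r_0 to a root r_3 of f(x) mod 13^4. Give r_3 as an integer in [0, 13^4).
r_3 = 1231 (mod 28561)

Hensel's recurrence: r_{i+1} = r_i − f(r_i)·(f′(r_i))^{-1} mod 13^{i+2}, with f′(x) = 2x. Iterate:
  r_0 = 9 (mod 13)
  r_1 = 48 (mod 169)
  r_2 = 1231 (mod 2197)
  r_3 = 1231 (mod 28561)
Final: r_3 = 1231, and one checks f(r_3) ≡ 0 mod 13^4.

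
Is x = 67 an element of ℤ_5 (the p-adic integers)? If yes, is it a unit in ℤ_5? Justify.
x ∈ ℤ_5^× (unit); v_5(x) = 0

ℤ_5 = {x ∈ ℚ_5 : v_5(x) ≥ 0} and ℤ_5^× = {x ∈ ℤ_5 : v_5(x) = 0}. Here v_5(67) = v_5(num) − v_5(den) = 0; compare against these criteria.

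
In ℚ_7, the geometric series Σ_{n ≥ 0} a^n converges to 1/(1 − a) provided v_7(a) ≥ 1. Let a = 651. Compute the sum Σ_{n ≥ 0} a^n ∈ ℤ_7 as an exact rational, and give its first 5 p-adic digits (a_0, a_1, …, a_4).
Σ a^n = 1/(1 − a) = -1/650;  first 5 digits = (1, 2, 3, 6, 6)

v_7(a) = 1 ≥ 1, so the series converges in ℤ_7 to 1/(1 − a) = 1/(1 − 651) = -1/650. Expand this rational in ℤ_7: compute digits iteratively via d_i = x_i mod 7, x_{i+1} = (x_i − d_i)/7. The first 5 digits are (1, 2, 3, 6, 6).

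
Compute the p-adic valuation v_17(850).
v_17(850) = 1

v_17(n) is the largest exponent k such that 17^k divides n. Factor out: 850 = 17^1 · 50. (Sign doesn't affect v_p.) So v_17(850) = 1.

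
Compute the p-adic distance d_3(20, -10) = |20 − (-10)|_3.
d_3(20, -10) = 1/3

Step 1 — x − y = 20 − (-10) = 30. Step 2 — v_3(30) = 1 (factor: 30 = (3^1 · 10); the sign does not affect v_p). Step 3 — |x − y|_3 = 3^{-1} = 1/3.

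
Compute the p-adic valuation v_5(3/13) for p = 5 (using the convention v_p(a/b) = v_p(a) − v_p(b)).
v_5(3/13) = 0

Factor powers of 5 from the numerator and denominator of the reduced fraction: 3 = 5^0 · 3 and 13 = 5^0 · 13. Apply v_p(a/b) = v_p(a) − v_p(b): v_5(3/13) = 0 − 0 = 0.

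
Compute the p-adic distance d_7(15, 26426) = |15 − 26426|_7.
d_7(15, 26426) = 1/2401

Step 1 — x − y = 15 − 26426 = -26411. Step 2 — v_7(-26411) = 4 (factor: -26411 = −(7^4 · 11); the sign does not affect v_p). Step 3 — |x − y|_7 = 7^{-4} = 1/2401.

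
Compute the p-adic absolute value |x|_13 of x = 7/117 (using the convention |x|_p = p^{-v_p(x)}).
|7/117|_13 = 13

Step 1 — compute v_13(x) by factoring powers of 13 out of the numerator and denominator: v_13(7/117) = -1. Step 2 — apply |x|_p = p^{-v_p(x)} = 13^{1} = 13.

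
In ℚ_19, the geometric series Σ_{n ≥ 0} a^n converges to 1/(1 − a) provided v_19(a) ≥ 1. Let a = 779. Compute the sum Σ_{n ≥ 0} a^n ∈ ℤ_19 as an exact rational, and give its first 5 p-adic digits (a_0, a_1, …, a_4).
Σ a^n = 1/(1 − a) = -1/778;  first 5 digits = (1, 3, 11, 1, 8)

v_19(a) = 1 ≥ 1, so the series converges in ℤ_19 to 1/(1 − a) = 1/(1 − 779) = -1/778. Expand this rational in ℤ_19: compute digits iteratively via d_i = x_i mod 19, x_{i+1} = (x_i − d_i)/19. The first 5 digits are (1, 3, 11, 1, 8).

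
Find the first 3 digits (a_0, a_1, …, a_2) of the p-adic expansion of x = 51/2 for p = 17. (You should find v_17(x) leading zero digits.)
(a_0, …, a_2) = (0, 10, 8)

v_17(51/2) = 1, so a_0 = ... = a_0 = 0. Factor out: x = 17^1 · u with u = 3/2 a unit in ℤ_17. Expand u iteratively via a_{v+i} = u_i mod 17, u_{i+1} = (u_i − a_{v+i})/17:
  u_0 = 3/2;  a_1 = 10;  u_1 = (u_0 − 10)/17 = -1/2
  u_1 = -1/2;  a_2 = 8;  u_2 = (u_1 − 8)/17 = -1/2
Digits: (0, 10, 8).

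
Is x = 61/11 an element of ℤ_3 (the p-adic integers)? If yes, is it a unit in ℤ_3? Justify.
x ∈ ℤ_3^× (unit); v_3(x) = 0

ℤ_3 = {x ∈ ℚ_3 : v_3(x) ≥ 0} and ℤ_3^× = {x ∈ ℤ_3 : v_3(x) = 0}. Here v_3(61/11) = v_3(num) − v_3(den) = 0; compare against these criteria.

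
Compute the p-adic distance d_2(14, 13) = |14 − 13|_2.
d_2(14, 13) = 1

Step 1 — x − y = 14 − 13 = 1. Step 2 — v_2(1) = 0 (factor: 1 = (2^0 · 1); the sign does not affect v_p). Step 3 — |x − y|_2 = 2^{0} = 1.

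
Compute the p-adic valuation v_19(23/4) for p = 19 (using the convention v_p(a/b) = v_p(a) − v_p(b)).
v_19(23/4) = 0

Factor powers of 19 from the numerator and denominator of the reduced fraction: 23 = 19^0 · 23 and 4 = 19^0 · 4. Apply v_p(a/b) = v_p(a) − v_p(b): v_19(23/4) = 0 − 0 = 0.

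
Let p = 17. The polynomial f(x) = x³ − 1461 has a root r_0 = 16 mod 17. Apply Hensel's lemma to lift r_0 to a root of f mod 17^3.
r_2 = 2702 (mod 4913)

Hensel: r_{i+1} = r_i − f(r_i)/f′(r_i) mod 17^{i+2}, where f′(x) = 3x². Iterate:
  r_0 = 16 (mod 17)
  r_1 = 101 (mod 289)
  r_2 = 2702 (mod 4913)
Final: r = 2702 with f(r) ≡ 0 mod 17^3.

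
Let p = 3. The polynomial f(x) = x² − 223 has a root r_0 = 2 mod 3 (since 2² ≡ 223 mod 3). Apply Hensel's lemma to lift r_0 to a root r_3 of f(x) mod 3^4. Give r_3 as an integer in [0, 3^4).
r_3 = 41 (mod 81)

Hensel's recurrence: r_{i+1} = r_i − f(r_i)·(f′(r_i))^{-1} mod 3^{i+2}, with f′(x) = 2x. Iterate:
  r_0 = 2 (mod 3)
  r_1 = 5 (mod 9)
  r_2 = 14 (mod 27)
  r_3 = 41 (mod 81)
Final: r_3 = 41, and one checks f(r_3) ≡ 0 mod 3^4.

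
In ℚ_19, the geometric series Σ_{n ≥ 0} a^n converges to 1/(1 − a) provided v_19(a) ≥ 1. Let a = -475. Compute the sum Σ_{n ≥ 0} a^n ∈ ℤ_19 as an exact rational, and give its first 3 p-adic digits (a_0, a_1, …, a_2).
Σ a^n = 1/(1 − a) = 1/476;  first 3 digits = (1, 13, 15)

v_19(a) = 1 ≥ 1, so the series converges in ℤ_19 to 1/(1 − a) = 1/(1 − (-475)) = 1/476. Expand this rational in ℤ_19: compute digits iteratively via d_i = x_i mod 19, x_{i+1} = (x_i − d_i)/19. The first 3 digits are (1, 13, 15).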